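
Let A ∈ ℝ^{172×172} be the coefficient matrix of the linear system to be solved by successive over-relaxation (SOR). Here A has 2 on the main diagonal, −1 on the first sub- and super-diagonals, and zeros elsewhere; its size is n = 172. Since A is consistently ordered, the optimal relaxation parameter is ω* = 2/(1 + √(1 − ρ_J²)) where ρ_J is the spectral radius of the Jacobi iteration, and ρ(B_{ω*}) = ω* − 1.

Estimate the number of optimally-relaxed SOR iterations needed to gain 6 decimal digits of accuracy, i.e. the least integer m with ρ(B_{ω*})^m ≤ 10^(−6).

m = 381

With n=172, ρ(Jacobi) = cos(π/173) = 0.9998351.
√(1−ρ_J²) simplifies to sin(π/173) = 0.0181585.
Young: ω* = 2/(1+√(1−ρ_J²)) = 2/(1+0.0181585) = 2/1.0181585 = 1.9643307.
Hence ρ(B_{ω*}) = 1.9643307 − 1 = 0.9643307.
6·ln10 = 13.8155; −ln(0.9643307) = 0.036321; m = ⌈13.8155/0.036321⌉ = ⌈380.372⌉ = 381.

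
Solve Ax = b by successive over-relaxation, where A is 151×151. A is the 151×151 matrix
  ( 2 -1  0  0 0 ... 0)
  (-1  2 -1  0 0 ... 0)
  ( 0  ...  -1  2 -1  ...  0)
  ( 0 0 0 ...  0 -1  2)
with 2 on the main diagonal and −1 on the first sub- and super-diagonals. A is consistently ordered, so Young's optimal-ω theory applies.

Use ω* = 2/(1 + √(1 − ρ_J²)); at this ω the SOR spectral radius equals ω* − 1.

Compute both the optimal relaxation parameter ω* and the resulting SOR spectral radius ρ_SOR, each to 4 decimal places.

ω* = 1.9595, ρ_SOR = 0.9595

With n=151, ρ(Jacobi) = cos(π/152) = 0.9998.
1 − cos²(π/152) = sin²(π/152) ⇒ √(1−ρ_J²) = sin(π/152) = 0.02067.
ω* = 2/(1+0.02067) = 1.9595
Hence ρ(B_{ω*}) = 1.9595 − 1 = 0.9595.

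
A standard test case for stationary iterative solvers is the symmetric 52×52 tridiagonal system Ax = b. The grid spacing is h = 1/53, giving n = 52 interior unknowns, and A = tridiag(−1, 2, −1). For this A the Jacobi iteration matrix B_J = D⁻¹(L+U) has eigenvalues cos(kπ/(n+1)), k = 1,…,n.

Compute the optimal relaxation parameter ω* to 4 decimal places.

ω* = 1.8881

With n=52, ρ(Jacobi) = cos(π/53) = 0.9982.
1 − cos²(π/53) = sin²(π/53) ⇒ √(1−ρ_J²) = sin(π/53) = 0.05924.
So ω* = 2/1.05924 = 1.8881 (Young).
ρ_SOR = ω* − 1 ≈ 0.8881.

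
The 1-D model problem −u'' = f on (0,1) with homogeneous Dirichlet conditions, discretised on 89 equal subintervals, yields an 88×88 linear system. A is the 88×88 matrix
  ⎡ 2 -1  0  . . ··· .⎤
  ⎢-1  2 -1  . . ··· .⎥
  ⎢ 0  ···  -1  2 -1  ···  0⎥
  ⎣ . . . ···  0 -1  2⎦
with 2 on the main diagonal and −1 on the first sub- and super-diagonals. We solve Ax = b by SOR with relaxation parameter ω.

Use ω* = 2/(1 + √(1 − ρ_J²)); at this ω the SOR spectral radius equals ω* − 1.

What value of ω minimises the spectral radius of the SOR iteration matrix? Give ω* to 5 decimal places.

ω* = 1.93182

B_J for the 88×88 system has eigenvalues cos(kπ/89); ρ_J = cos(π/89) = 0.99938.
1 − cos²(π/89) = sin²(π/89) ⇒ √(1−ρ_J²) = sin(π/89) = 0.035291.
Then 2/(1+√(1−ρ_J²)) = 2/(1+0.035291); ω* = 2/1.035291 = 1.93182.
At ω = 1.93182 every |λ(B_ω)| = ω−1, so ρ_SOR = 0.93182.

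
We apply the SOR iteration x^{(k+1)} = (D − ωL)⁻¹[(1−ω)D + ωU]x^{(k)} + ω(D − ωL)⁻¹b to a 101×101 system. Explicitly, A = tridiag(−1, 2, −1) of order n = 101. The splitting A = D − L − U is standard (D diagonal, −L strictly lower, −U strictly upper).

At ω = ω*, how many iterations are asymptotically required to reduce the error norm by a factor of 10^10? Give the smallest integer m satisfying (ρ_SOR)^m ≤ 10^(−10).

m = 374

ρ_J = max_k |cos(kπ/102)| = cos(π/102) = 0.9995257
root = sin(π/102) = 0.0307951  (since 1−cos² = sin²).
Young: ω* = 2/(1+√(1−ρ_J²)) = 2/(1+0.0307951) = 2/1.0307951 = 1.9402498.
ρ_SOR = ω* − 1 ≈ 0.9402498.
For 10 digits: m = 10·ln10 / (−ln 0.9402498) = 23.0259/0.0616097 = 373.738; round up → m = 374.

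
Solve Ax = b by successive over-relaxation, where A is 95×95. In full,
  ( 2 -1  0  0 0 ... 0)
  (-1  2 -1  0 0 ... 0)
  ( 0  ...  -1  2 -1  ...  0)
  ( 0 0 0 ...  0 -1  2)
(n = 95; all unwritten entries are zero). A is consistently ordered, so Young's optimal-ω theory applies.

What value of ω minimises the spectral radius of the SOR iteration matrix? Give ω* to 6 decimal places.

spectrum of D⁻¹(L+U) = {cos(kπ/96) : 1≤k≤95}; ρ_J = cos(π/96) = 0.999465.
√(1−ρ_J²) = |sin(π/96)| = 0.0327191
ω* = 2/(1 + 0.0327191) = 2/1.0327191 = 1.936635.
ρ_SOR = ω* − 1 ≈ 0.936635.

ω* = 1.936635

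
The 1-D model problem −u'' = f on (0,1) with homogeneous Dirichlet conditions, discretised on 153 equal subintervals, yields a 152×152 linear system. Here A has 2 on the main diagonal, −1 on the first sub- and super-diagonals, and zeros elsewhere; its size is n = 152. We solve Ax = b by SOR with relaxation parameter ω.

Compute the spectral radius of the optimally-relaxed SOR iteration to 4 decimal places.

ρ_SOR = 0.9598

[ρ_J] n=152: ρ(B_J) = cos(π/(n+1)) = cos(π/153) = 0.9998.
root = sin(π/153) = 0.02053  (since 1−cos² = sin²).
So ω* = 2/1.02053 = 1.9598 (Young).
Hence ρ(B_{ω*}) = 1.9598 − 1 = 0.9598.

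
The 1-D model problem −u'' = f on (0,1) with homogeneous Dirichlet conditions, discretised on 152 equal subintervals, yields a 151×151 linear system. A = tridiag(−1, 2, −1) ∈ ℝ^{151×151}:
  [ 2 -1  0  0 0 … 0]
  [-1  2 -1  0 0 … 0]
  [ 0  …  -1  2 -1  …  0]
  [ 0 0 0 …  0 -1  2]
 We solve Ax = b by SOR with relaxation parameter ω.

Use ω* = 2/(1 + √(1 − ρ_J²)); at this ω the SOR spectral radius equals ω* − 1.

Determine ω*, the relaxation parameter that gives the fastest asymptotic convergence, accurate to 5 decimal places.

ω* = 1.95950

spectrum of D⁻¹(L+U) = {cos(kπ/152) : 1≤k≤151}; ρ_J = cos(π/152) = 0.99979.
√(1−ρ_J²) = |sin(π/152)| = 0.020667
Then 2/(1+√(1−ρ_J²)) = 2/(1+0.020667); ω* = 2/1.020667 = 1.95950.
ρ_SOR = ω* − 1 = 1.95950 − 1 = 0.95950.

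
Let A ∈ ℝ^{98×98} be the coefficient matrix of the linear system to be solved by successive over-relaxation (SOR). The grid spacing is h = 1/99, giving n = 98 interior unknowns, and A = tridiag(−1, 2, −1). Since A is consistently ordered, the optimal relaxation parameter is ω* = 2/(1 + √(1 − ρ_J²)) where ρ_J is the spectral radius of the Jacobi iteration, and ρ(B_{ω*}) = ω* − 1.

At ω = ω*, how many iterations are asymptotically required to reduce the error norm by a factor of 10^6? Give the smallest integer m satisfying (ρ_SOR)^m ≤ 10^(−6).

m = 218

With n=98, ρ(Jacobi) = cos(π/99) = 0.9994965.
1 − cos²(π/99) = sin²(π/99) ⇒ √(1−ρ_J²) = sin(π/99) = 0.0317279.
[ω*] 2 ÷ (1 + 0.0317279) = 2 ÷ 1.0317279 = 1.9384956.
ρ(B_{ω*}) = ω*−1 = 0.9384956
6·ln10 = 13.8155; −ln(0.9384956) = 0.0634771; m = ⌈13.8155/0.0634771⌉ = ⌈217.645⌉ = 218.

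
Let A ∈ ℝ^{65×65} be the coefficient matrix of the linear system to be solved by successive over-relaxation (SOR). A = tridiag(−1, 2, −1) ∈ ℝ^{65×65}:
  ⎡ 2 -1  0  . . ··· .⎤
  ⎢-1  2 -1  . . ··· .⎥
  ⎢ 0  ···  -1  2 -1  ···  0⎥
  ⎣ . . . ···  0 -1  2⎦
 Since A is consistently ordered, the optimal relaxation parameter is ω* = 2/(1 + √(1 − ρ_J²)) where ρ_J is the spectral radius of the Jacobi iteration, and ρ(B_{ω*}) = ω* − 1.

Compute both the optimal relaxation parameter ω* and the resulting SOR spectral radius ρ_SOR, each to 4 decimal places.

ω* = 1.9092, ρ_SOR = 0.9092

B_J for the 65×65 system has eigenvalues cos(kπ/66); ρ_J = cos(π/66) = 0.9989.
√(1−ρ_J²) simplifies to sin(π/66) = 0.04758.
Then 2/(1+√(1−ρ_J²)) = 2/(1+0.04758); ω* = 2/1.04758 = 1.9092.
[ρ_SOR] ω* − 1 = 0.9092.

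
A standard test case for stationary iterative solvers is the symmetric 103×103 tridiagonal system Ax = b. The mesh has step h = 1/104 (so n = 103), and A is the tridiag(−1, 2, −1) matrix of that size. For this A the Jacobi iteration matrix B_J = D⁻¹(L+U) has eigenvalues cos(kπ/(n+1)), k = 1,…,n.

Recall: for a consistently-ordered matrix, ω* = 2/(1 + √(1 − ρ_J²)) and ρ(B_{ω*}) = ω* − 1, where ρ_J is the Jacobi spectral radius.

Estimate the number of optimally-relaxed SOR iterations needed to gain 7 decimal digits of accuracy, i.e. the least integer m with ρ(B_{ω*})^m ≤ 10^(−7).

spectrum of D⁻¹(L+U) = {cos(kπ/104) : 1≤k≤103}; ρ_J = cos(π/104) = 0.9995438.
1 − cos²(π/104) = sin²(π/104) ⇒ √(1−ρ_J²) = sin(π/104) = 0.0302030.
Then 2/(1+√(1−ρ_J²)) = 2/(1+0.0302030); ω* = 2/1.0302030 = 1.9413650.
ρ_SOR = ω* − 1 = 1.9413650 − 1 = 0.9413650.
ρ_SOR^m ≤ 10^(−7) ⇔ m ≥ 7·ln10/(−ln 0.9413650) = 16.1181/0.0604243 = 266.749; m = ⌈266.749⌉ = 267.

m = 267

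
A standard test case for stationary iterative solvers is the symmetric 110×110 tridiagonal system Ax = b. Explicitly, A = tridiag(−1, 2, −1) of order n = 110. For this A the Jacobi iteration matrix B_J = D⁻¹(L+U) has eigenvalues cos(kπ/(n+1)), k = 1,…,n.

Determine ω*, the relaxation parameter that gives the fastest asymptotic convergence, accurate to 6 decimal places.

ω* = 1.944960

[ρ_J] n=110: ρ(B_J) = cos(π/(n+1)) = cos(π/111) = 0.999600.
√(1−ρ_J²) simplifies to sin(π/111) = 0.0282989.
ω* = 2/(1 + 0.0282989) = 2/1.0282989 = 1.944960.
Hence ρ(B_{ω*}) = 1.944960 − 1 = 0.944960.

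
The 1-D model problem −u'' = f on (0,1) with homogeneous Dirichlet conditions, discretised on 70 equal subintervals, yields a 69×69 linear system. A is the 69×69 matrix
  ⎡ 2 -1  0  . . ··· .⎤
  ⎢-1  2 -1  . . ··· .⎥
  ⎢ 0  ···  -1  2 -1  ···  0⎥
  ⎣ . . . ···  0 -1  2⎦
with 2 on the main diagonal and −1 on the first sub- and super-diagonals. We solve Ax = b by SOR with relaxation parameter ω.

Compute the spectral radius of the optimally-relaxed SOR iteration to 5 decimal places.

B_J for the 69×69 system has eigenvalues cos(kπ/70); ρ_J = cos(π/70) = 0.99899.
√(1−ρ_J²) = |sin(π/70)| = 0.044865
Young: ω* = 2/(1+√(1−ρ_J²)) = 2/(1+0.044865) = 2/1.044865 = 1.91412.
At ω = 1.91412 every |λ(B_ω)| = ω−1, so ρ_SOR = 0.91412.

ρ_SOR = 0.91412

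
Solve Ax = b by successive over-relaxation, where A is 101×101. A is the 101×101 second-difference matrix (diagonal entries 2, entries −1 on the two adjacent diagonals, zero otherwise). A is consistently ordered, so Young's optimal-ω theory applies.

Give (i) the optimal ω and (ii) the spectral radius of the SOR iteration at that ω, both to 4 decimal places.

ω* = 1.9402, ρ_SOR = 0.9402

n=101: λ(B_J) = 1 − λ(A)/2 = cos(kπ/102); k=1 gives ρ_J = 0.9995.
√(1−ρ_J²) simplifies to sin(π/102) = 0.03080.
Young: ω* = 2/(1+√(1−ρ_J²)) = 2/(1+0.03080) = 2/1.03080 = 1.9402.
ρ_SOR = ω* − 1 = 1.9402 − 1 = 0.9402.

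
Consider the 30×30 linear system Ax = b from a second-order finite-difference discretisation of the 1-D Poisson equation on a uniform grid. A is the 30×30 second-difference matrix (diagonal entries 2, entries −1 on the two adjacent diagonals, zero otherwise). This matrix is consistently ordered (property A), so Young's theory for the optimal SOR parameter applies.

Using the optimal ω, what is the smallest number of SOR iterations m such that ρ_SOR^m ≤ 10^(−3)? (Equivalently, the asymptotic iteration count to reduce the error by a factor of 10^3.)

ρ_J = max_k |cos(kπ/31)| = cos(π/31) = 0.9948693
root = sin(π/31) = 0.1011683  (since 1−cos² = sin²).
Then 2/(1+√(1−ρ_J²)) = 2/(1+0.1011683); ω* = 2/1.1011683 = 1.8162528.
ρ(B_{ω*}) = ω*−1 = 0.8162528
(0.8162528)^m ≤ 10^{−3}  ⇒  m·ln(0.8162528) ≤ −3·ln10  ⇒  m ≥ 34.023  ⇒  m = 35

m = 35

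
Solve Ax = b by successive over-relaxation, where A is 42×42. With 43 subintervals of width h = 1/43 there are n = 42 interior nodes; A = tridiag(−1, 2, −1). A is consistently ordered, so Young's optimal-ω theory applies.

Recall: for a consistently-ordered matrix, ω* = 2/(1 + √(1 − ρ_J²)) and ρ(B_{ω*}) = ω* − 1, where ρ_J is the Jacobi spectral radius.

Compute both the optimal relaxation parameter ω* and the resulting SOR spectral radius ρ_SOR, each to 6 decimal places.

ω* = 1.863941, ρ_SOR = 0.863941

spectrum of D⁻¹(L+U) = {cos(kπ/43) : 1≤k≤42}; ρ_J = cos(π/43) = 0.997332.
√(1−ρ_J²) simplifies to sin(π/43) = 0.0729953.
ω* = 2/(1 + 0.0729953) = 2/1.0729953 = 1.863941.
ρ(B_{ω*}) = ω*−1 = 0.863941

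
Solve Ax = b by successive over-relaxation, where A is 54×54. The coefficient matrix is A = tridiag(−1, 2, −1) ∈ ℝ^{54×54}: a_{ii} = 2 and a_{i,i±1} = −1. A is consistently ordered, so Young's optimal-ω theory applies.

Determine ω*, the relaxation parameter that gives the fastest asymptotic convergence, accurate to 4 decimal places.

ρ_J = max_k |cos(kπ/55)| = cos(π/55) = 0.9984
1 − cos²(π/55) = sin²(π/55) ⇒ √(1−ρ_J²) = sin(π/55) = 0.05709.
Then 2/(1+√(1−ρ_J²)) = 2/(1+0.05709); ω* = 2/1.05709 = 1.8920.
ρ(B_{ω*}) = ω*−1 = 0.8920

ω* = 1.8920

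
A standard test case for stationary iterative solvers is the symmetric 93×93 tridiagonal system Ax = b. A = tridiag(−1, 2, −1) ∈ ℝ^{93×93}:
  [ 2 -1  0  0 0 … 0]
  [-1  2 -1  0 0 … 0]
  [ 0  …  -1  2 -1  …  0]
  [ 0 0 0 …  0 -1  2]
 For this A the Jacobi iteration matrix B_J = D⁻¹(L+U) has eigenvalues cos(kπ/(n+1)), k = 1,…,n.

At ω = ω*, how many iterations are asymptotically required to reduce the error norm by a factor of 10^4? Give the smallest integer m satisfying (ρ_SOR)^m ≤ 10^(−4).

m = 138

½·tridiag(1,0,1) at n=93: λ_k = cos(kπ/94); max |λ| at k=1 ⇒ ρ_J = cos(π/94) ≈ 0.9994416.
1 − cos²(π/94) = sin²(π/94) ⇒ √(1−ρ_J²) = sin(π/94) = 0.0334150.
ω* = 2/(1+0.0334150) = 1.9353309
ρ_SOR = ω* − 1 ≈ 0.9353309.
For 4 digits: m = 4·ln10 / (−ln 0.9353309) = 9.21034/0.0668549 = 137.766; round up → m = 138.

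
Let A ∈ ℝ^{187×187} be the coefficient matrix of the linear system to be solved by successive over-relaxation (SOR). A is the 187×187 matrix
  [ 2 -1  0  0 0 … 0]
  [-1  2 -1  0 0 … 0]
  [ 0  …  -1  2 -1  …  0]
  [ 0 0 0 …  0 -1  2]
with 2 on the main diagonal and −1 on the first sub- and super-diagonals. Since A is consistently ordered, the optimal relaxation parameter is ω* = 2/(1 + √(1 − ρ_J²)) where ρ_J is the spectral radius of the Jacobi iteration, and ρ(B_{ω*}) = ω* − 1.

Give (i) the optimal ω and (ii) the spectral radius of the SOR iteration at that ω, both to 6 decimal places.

ω* = 1.967130, ρ_SOR = 0.967130

[ρ_J] n=187: ρ(B_J) = cos(π/(n+1)) = cos(π/188) = 0.999860.
root = sin(π/188) = 0.0167098  (since 1−cos² = sin²).
So ω* = 2/1.0167098 = 1.967130 (Young).
and ρ(B_{ω*}) = 1.967130 − 1 = 0.967130.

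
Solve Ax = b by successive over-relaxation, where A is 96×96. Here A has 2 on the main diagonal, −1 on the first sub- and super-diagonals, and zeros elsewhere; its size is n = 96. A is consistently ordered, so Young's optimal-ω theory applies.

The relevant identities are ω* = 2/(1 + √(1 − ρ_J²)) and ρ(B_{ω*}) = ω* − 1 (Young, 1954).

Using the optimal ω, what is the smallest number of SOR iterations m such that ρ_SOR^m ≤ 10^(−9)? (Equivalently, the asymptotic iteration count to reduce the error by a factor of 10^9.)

[ρ_J] n=96: ρ(B_J) = cos(π/(n+1)) = cos(π/97) = 0.9994756.
√(1−ρ_J²) simplifies to sin(π/97) = 0.0323819.
ω* = 2 / (1 + 0.0323819) = 2 / 1.0323819 ≈ 1.9372676.
[ρ_SOR] ω* − 1 = 0.9372676.
9·ln10 = 20.7233; −ln(0.9372676) = 0.0647864; m = ⌈20.7233/0.0647864⌉ = ⌈319.871⌉ = 320.

m = 320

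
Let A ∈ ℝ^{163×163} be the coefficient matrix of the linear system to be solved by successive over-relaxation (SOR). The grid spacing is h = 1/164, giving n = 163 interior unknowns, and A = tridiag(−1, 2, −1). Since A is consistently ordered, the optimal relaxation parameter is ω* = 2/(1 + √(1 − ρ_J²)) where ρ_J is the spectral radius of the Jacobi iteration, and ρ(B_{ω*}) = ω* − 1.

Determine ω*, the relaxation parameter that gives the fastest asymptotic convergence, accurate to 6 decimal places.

B_J for the 163×163 system has eigenvalues cos(kπ/164); ρ_J = cos(π/164) = 0.999817.
√(1−ρ_J²) = |sin(π/164)| = 0.0191549
Young: ω* = 2/(1+√(1−ρ_J²)) = 2/(1+0.0191549) = 2/1.0191549 = 1.962410.
ρ_SOR = ω* − 1 ≈ 0.962410.

ω* = 1.962410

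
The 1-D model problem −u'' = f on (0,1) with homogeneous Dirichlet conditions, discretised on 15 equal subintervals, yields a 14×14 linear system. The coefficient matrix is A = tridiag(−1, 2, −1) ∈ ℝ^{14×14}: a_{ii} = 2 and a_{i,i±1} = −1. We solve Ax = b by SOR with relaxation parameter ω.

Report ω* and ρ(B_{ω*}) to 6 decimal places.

n=14: λ(B_J) = 1 − λ(A)/2 = cos(kπ/15); k=1 gives ρ_J = 0.978148.
root = sin(π/15) = 0.2079117  (since 1−cos² = sin²).
[ω*] 2 ÷ (1 + 0.2079117) = 2 ÷ 1.2079117 = 1.655750.
Hence ρ(B_{ω*}) = 1.655750 − 1 = 0.655750.

ω* = 1.655750, ρ_SOR = 0.655750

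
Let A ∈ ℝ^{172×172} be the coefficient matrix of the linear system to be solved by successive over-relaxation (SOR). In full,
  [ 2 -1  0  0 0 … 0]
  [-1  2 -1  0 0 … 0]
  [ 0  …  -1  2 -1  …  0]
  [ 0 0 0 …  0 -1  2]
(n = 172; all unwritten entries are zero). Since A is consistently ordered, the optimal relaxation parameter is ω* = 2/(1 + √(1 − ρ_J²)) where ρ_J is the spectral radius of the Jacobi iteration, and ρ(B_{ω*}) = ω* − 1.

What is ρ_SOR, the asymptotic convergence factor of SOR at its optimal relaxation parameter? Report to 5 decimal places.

ρ_SOR = 0.96433

B_J for the 172×172 system has eigenvalues cos(kπ/173); ρ_J = cos(π/173) = 0.99984.
root = sin(π/173) = 0.018158  (since 1−cos² = sin²).
So ω* = 2/1.018158 = 1.96433 (Young).
ρ(B_{ω*}) = ω*−1 = 0.96433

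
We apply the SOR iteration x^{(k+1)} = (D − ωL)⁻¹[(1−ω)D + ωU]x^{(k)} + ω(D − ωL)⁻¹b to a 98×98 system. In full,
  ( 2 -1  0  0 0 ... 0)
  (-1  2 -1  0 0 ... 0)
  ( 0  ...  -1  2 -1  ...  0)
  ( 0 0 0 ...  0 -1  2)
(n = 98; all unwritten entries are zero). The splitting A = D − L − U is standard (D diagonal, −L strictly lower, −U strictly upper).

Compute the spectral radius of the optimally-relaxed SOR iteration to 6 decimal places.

ρ_SOR = 0.938496

With n=98, ρ(Jacobi) = cos(π/99) = 0.999497.
1 − cos²(π/99) = sin²(π/99) ⇒ √(1−ρ_J²) = sin(π/99) = 0.0317279.
So ω* = 2/1.0317279 = 1.938496 (Young).
ρ_SOR = ω* − 1 ≈ 0.938496.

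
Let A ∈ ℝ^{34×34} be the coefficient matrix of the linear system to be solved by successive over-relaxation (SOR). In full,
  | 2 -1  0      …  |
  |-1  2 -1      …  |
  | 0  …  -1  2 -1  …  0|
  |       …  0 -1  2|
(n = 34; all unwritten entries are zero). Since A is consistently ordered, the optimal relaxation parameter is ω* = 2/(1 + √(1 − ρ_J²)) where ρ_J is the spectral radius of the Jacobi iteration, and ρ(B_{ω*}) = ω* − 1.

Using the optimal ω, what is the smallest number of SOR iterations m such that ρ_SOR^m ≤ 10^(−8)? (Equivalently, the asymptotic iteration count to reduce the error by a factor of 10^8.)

B_J for the 34×34 system has eigenvalues cos(kπ/35); ρ_J = cos(π/35) = 0.9959743.
√(1−ρ_J²) simplifies to sin(π/35) = 0.0896393.
[ω*] 2 ÷ (1 + 0.0896393) = 2 ÷ 1.0896393 = 1.8354698.
ρ_SOR = ω* − 1 ≈ 0.8354698.
m ≥ 8·ln10 / (−ln 0.8354698) = 102.473; smallest integer m = 103.

m = 103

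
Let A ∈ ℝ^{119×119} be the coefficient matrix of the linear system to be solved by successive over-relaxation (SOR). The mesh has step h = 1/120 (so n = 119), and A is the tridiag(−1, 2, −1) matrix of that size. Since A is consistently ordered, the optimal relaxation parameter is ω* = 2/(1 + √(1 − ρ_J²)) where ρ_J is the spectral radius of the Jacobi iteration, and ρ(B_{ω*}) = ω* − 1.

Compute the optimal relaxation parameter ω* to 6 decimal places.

½·tridiag(1,0,1) at n=119: λ_k = cos(kπ/120); max |λ| at k=1 ⇒ ρ_J = cos(π/120) ≈ 0.999657.
√(1 − cos²(π/120)) = sin(π/120) ≈ 0.0261769.
Then 2/(1+√(1−ρ_J²)) = 2/(1+0.0261769); ω* = 2/1.0261769 = 1.948982.
and ρ(B_{ω*}) = 1.948982 − 1 = 0.948982.

ω* = 1.948982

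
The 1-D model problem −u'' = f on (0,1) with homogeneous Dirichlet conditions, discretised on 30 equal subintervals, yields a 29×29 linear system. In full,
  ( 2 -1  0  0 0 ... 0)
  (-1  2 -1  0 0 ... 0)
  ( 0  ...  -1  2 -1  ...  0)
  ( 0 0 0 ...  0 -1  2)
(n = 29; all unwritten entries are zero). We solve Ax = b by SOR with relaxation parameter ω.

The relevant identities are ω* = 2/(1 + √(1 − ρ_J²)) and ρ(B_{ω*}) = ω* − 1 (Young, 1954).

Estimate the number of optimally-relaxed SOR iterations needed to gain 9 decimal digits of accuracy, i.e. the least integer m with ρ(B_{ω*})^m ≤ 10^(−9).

m = 99

ρ_J = max_k |cos(kπ/30)| = cos(π/30) = 0.9945219
1 − cos²(π/30) = sin²(π/30) ⇒ √(1−ρ_J²) = sin(π/30) = 0.1045285.
Young: ω* = 2/(1+√(1−ρ_J²)) = 2/(1+0.1045285) = 2/1.1045285 = 1.8107274.
At ω = 1.8107274 every |λ(B_ω)| = ω−1, so ρ_SOR = 0.8107274.
m ≥ 9·ln10 / (−ln 0.8107274) = 98.766; smallest integer m = 99.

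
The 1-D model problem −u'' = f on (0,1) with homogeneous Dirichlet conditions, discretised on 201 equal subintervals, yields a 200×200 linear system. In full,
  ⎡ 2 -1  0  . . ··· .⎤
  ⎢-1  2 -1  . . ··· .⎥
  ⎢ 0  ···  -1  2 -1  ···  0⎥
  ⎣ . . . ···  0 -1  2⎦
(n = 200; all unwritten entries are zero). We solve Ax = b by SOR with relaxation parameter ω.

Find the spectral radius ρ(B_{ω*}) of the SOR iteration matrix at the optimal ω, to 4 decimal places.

ρ_J = max_k |cos(kπ/201)| = cos(π/201) = 0.9999
√(1−ρ_J²) simplifies to sin(π/201) = 0.01563.
So ω* = 2/1.01563 = 1.9692 (Young).
and ρ(B_{ω*}) = 1.9692 − 1 = 0.9692.

ρ_SOR = 0.9692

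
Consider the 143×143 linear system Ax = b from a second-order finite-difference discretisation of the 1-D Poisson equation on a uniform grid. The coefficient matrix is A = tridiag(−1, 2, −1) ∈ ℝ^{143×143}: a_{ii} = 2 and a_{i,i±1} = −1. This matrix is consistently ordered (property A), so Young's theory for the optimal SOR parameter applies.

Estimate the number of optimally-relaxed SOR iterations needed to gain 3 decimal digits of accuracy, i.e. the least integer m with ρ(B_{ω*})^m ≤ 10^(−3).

½·tridiag(1,0,1) at n=143: λ_k = cos(kπ/144); max |λ| at k=1 ⇒ ρ_J = cos(π/144) ≈ 0.9997620.
1 − cos²(π/144) = sin²(π/144) ⇒ √(1−ρ_J²) = sin(π/144) = 0.0218149.
Young: ω* = 2/(1+√(1−ρ_J²)) = 2/(1+0.0218149) = 2/1.0218149 = 1.9573017.
[ρ_SOR] ω* − 1 = 0.9573017.
Need (0.9573017)^m ≤ 10^(−3): m ≥ 3·ln10/|ln 0.9573017| = 6.90776/0.0436367 = 158.302 ⇒ m = 159.

m = 159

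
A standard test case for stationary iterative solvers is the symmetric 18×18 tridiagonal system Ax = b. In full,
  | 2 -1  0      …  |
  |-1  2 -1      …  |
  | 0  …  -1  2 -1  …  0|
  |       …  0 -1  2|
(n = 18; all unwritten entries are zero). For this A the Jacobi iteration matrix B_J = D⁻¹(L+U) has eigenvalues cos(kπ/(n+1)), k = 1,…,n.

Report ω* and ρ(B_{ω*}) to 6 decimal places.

B_J for the 18×18 system has eigenvalues cos(kπ/19); ρ_J = cos(π/19) = 0.986361.
√(1 − cos²(π/19)) = sin(π/19) ≈ 0.1645946.
ω* = 2/(1 + 0.1645946) = 2/1.1645946 = 1.717336.
[ρ_SOR] ω* − 1 = 0.717336.

ω* = 1.717336, ρ_SOR = 0.717336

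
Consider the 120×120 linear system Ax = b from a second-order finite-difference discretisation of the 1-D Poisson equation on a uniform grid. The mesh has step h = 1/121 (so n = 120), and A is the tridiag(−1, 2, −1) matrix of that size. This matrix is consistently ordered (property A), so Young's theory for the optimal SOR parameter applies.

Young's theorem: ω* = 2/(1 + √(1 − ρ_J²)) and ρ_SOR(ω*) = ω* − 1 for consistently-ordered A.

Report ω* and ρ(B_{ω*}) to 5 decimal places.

With n=120, ρ(Jacobi) = cos(π/121) = 0.99966.
1 − cos²(π/121) = sin²(π/121) ⇒ √(1−ρ_J²) = sin(π/121) = 0.025961.
Then 2/(1+√(1−ρ_J²)) = 2/(1+0.025961); ω* = 2/1.025961 = 1.94939.
Hence ρ(B_{ω*}) = 1.94939 − 1 = 0.94939.

ω* = 1.94939, ρ_SOR = 0.94939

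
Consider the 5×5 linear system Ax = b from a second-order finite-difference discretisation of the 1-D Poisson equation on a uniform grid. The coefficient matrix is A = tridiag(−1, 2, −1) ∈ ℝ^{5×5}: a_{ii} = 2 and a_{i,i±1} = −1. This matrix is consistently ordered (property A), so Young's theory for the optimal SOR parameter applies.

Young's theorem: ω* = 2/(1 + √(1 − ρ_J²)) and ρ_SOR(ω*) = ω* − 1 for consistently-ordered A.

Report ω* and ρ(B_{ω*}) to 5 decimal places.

½·tridiag(1,0,1) at n=5: λ_k = cos(kπ/6); max |λ| at k=1 ⇒ ρ_J = cos(π/6) ≈ 0.86603.
√(1−ρ_J²) simplifies to sin(π/6) = 0.500000.
So ω* = 2/1.500000 = 1.33333 (Young).
Hence ρ(B_{ω*}) = 1.33333 − 1 = 0.33333.

ω* = 1.33333, ρ_SOR = 0.33333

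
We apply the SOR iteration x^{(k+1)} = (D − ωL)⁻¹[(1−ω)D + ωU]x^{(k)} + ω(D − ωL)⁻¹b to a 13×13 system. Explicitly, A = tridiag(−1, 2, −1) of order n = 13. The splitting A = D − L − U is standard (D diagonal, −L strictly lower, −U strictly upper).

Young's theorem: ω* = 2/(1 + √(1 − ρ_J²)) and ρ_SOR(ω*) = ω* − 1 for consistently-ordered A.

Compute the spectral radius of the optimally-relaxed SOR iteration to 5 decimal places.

spectrum of D⁻¹(L+U) = {cos(kπ/14) : 1≤k≤13}; ρ_J = cos(π/14) = 0.97493.
root = sin(π/14) = 0.222521  (since 1−cos² = sin²).
Young: ω* = 2/(1+√(1−ρ_J²)) = 2/(1+0.222521) = 2/1.222521 = 1.63596.
Hence ρ(B_{ω*}) = 1.63596 − 1 = 0.63596.

ρ_SOR = 0.63596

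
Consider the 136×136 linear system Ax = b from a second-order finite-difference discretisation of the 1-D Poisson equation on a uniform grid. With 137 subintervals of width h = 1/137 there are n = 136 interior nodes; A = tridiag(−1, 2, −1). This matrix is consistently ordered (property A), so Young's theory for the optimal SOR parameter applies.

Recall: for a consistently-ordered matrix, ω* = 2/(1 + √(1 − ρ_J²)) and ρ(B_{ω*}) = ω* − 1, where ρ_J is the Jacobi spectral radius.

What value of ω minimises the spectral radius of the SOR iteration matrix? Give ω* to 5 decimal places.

ω* = 1.95517

[ρ_J] n=136: ρ(B_J) = cos(π/(n+1)) = cos(π/137) = 0.99974.
√(1 − cos²(π/137)) = sin(π/137) ≈ 0.022929.
Then 2/(1+√(1−ρ_J²)) = 2/(1+0.022929); ω* = 2/1.022929 = 1.95517.
At ω = 1.95517 every |λ(B_ω)| = ω−1, so ρ_SOR = 0.95517.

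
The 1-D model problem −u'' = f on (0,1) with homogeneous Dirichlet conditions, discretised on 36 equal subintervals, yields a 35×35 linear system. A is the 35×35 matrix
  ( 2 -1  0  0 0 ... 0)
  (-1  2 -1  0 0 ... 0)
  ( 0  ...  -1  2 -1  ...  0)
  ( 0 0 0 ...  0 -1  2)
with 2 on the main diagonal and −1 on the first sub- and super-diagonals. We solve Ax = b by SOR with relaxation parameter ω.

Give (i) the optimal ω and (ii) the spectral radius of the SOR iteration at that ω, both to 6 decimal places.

½·tridiag(1,0,1) at n=35: λ_k = cos(kπ/36); max |λ| at k=1 ⇒ ρ_J = cos(π/36) ≈ 0.996195.
root = sin(π/36) = 0.0871557  (since 1−cos² = sin²).
Then 2/(1+√(1−ρ_J²)) = 2/(1+0.0871557); ω* = 2/1.0871557 = 1.839663.
and ρ(B_{ω*}) = 1.839663 − 1 = 0.839663.

ω* = 1.839663, ρ_SOR = 0.839663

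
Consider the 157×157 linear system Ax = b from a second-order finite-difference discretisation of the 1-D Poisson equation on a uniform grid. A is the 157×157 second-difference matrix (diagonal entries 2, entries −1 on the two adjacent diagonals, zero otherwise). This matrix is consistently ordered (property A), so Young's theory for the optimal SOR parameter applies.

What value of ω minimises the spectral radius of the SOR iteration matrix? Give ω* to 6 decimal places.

ρ_J = max_k |cos(kπ/158)| = cos(π/158) = 0.999802
√(1−ρ_J²) simplifies to sin(π/158) = 0.0198822.
So ω* = 2/1.0198822 = 1.961011 (Young).
[ρ_SOR] ω* − 1 = 0.961011.

ω* = 1.961011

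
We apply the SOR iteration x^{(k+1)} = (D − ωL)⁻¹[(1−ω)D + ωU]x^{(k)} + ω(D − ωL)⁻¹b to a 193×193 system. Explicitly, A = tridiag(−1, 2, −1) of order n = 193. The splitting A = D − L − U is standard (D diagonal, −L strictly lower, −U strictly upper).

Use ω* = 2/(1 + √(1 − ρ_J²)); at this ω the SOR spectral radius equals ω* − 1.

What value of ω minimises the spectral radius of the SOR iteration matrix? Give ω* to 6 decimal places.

[ρ_J] n=193: ρ(B_J) = cos(π/(n+1)) = cos(π/194) = 0.999869.
√(1−ρ_J²) simplifies to sin(π/194) = 0.0161931.
Then 2/(1+√(1−ρ_J²)) = 2/(1+0.0161931); ω* = 2/1.0161931 = 1.968130.
Hence ρ(B_{ω*}) = 1.968130 − 1 = 0.968130.

ω* = 1.968130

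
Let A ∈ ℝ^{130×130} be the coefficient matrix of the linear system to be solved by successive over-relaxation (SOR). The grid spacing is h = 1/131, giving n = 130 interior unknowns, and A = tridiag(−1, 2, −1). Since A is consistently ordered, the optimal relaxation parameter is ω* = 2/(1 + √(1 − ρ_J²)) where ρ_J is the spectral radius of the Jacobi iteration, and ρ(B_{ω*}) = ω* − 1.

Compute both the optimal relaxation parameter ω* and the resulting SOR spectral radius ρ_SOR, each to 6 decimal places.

ω* = 1.953164, ρ_SOR = 0.953164

½·tridiag(1,0,1) at n=130: λ_k = cos(kπ/131); max |λ| at k=1 ⇒ ρ_J = cos(π/131) ≈ 0.999712.
1 − cos²(π/131) = sin²(π/131) ⇒ √(1−ρ_J²) = sin(π/131) = 0.0239793.
ω* = 2 / (1 + 0.0239793) = 2 / 1.0239793 ≈ 1.953164.
ρ_SOR = ω* − 1 ≈ 0.953164.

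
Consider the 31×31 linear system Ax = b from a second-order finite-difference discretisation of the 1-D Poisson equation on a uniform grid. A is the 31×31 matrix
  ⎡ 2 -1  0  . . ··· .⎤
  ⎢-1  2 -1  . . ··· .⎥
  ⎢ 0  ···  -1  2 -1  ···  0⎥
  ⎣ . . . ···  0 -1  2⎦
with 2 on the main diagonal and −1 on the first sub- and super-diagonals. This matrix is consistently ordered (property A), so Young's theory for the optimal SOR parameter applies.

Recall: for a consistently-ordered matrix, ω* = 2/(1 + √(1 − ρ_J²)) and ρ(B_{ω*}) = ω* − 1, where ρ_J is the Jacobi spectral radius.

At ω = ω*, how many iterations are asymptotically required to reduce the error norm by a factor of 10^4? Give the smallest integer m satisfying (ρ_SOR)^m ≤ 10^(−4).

n=31: λ(B_J) = 1 − λ(A)/2 = cos(kπ/32); k=1 gives ρ_J = 0.9951847.
1 − cos²(π/32) = sin²(π/32) ⇒ √(1−ρ_J²) = sin(π/32) = 0.0980171.
Young: ω* = 2/(1+√(1−ρ_J²)) = 2/(1+0.0980171) = 2/1.0980171 = 1.8214653.
ρ(B_{ω*}) = ω*−1 = 0.8214653
For 4 digits: m = 4·ln10 / (−ln 0.8214653) = 9.21034/0.196666 = 46.832; round up → m = 47.

m = 47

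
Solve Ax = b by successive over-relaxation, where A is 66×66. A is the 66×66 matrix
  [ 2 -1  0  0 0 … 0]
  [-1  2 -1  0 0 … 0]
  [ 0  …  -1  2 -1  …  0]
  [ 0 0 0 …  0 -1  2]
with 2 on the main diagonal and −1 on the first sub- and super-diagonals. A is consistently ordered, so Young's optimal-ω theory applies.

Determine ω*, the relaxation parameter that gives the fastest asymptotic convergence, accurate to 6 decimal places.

ω* = 1.910453

B_J for the 66×66 system has eigenvalues cos(kπ/67); ρ_J = cos(π/67) = 0.998901.
1 − cos²(π/67) = sin²(π/67) ⇒ √(1−ρ_J²) = sin(π/67) = 0.0468723.
ω* = 2/(1 + 0.0468723) = 2/1.0468723 = 1.910453.
ρ_SOR = ω* − 1 ≈ 0.910453.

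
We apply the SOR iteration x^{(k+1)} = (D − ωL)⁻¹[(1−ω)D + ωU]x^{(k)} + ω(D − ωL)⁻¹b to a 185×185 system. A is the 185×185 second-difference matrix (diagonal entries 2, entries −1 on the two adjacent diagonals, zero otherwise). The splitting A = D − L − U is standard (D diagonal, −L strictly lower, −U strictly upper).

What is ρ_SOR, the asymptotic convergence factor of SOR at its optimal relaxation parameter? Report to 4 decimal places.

B_J for the 185×185 system has eigenvalues cos(kπ/186); ρ_J = cos(π/186) = 0.9999.
√(1−ρ_J²) simplifies to sin(π/186) = 0.01689.
So ω* = 2/1.01689 = 1.9668 (Young).
ρ(B_{ω*}) = ω*−1 = 0.9668

ρ_SOR = 0.9668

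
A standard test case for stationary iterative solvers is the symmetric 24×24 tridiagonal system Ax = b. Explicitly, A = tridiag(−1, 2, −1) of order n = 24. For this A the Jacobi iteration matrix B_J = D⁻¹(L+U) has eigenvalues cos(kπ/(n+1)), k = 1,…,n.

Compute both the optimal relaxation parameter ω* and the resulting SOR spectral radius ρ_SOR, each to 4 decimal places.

With n=24, ρ(Jacobi) = cos(π/25) = 0.9921.
√(1−ρ_J²) = |sin(π/25)| = 0.12533
ω* = 2 / (1 + 0.12533) = 2 / 1.12533 ≈ 1.7773.
ρ(B_{ω*}) = ω*−1 = 0.7773

ω* = 1.7773, ρ_SOR = 0.7773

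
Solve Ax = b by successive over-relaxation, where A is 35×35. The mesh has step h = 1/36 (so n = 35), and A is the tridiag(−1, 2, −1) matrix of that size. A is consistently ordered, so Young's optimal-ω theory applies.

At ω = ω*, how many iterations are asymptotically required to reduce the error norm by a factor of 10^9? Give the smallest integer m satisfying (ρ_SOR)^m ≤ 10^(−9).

m = 119

With n=35, ρ(Jacobi) = cos(π/36) = 0.9961947.
√(1−ρ_J²) simplifies to sin(π/36) = 0.0871557.
Then 2/(1+√(1−ρ_J²)) = 2/(1+0.0871557); ω* = 2/1.0871557 = 1.8396629.
[ρ_SOR] ω* − 1 = 0.8396629.
(0.8396629)^m ≤ 10^{−9}  ⇒  m·ln(0.8396629) ≤ −9·ln10  ⇒  m ≥ 118.585  ⇒  m = 119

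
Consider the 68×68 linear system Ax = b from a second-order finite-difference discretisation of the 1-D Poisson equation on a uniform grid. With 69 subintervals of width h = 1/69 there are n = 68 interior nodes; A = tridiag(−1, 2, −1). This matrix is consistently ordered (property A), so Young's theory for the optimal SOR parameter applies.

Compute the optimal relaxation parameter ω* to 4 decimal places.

ω* = 1.9129

½·tridiag(1,0,1) at n=68: λ_k = cos(kπ/69); max |λ| at k=1 ⇒ ρ_J = cos(π/69) ≈ 0.9990.
√(1−ρ_J²) simplifies to sin(π/69) = 0.04551.
[ω*] 2 ÷ (1 + 0.04551) = 2 ÷ 1.04551 = 1.9129.
ρ_SOR = ω* − 1 = 1.9129 − 1 = 0.9129.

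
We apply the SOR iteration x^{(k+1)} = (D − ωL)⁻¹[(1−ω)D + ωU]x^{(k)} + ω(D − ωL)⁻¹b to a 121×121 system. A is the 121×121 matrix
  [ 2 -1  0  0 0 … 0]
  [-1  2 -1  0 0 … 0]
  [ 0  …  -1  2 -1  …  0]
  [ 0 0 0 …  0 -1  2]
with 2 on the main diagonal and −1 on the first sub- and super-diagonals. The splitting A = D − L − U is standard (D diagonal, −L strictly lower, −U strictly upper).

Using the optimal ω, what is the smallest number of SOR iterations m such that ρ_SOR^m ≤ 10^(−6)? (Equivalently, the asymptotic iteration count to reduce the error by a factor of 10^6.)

m = 269

n=121: λ(B_J) = 1 − λ(A)/2 = cos(kπ/122); k=1 gives ρ_J = 0.9996685.
√(1 − cos²(π/122)) = sin(π/122) ≈ 0.0257479.
ω* = 2/(1 + 0.0257479) = 2/1.0257479 = 1.9497968.
ρ(B_{ω*}) = ω*−1 = 0.9497968
m ≥ 6·ln10 / (−ln 0.9497968) = 268.225; smallest integer m = 269.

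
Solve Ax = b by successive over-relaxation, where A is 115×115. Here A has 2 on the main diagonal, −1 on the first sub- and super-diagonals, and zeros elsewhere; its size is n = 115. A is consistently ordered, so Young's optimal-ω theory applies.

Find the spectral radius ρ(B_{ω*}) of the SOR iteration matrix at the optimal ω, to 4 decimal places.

With n=115, ρ(Jacobi) = cos(π/116) = 0.9996.
1 − cos²(π/116) = sin²(π/116) ⇒ √(1−ρ_J²) = sin(π/116) = 0.02708.
Then 2/(1+√(1−ρ_J²)) = 2/(1+0.02708); ω* = 2/1.02708 = 1.9473.
[ρ_SOR] ω* − 1 = 0.9473.

ρ_SOR = 0.9473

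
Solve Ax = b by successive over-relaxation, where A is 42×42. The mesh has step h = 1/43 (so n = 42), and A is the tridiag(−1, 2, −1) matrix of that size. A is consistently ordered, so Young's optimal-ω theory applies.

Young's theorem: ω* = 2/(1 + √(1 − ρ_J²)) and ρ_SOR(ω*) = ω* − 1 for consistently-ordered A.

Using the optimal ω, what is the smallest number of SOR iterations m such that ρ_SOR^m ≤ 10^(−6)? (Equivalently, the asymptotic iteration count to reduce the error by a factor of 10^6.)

ρ_J = max_k |cos(kπ/43)| = cos(π/43) = 0.9973323
√(1 − cos²(π/43)) = sin(π/43) ≈ 0.0729953.
ω* = 2/(1 + 0.0729953) = 2/1.0729953 = 1.8639411.
ρ_SOR = ω* − 1 = 1.8639411 − 1 = 0.8639411.
ρ_SOR^m ≤ 10^(−6) ⇔ m ≥ 6·ln10/(−ln 0.8639411) = 13.8155/0.146251 = 94.464; m = ⌈94.464⌉ = 95.

m = 95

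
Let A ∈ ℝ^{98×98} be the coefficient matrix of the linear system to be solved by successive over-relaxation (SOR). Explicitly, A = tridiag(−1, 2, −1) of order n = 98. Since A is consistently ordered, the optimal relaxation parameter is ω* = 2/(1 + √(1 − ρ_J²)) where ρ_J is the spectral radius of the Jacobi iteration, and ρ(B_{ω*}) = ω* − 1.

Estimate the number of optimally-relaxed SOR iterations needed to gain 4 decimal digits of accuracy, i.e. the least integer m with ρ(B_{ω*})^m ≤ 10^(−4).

n=98: λ(B_J) = 1 − λ(A)/2 = cos(kπ/99); k=1 gives ρ_J = 0.9994965.
1 − cos²(π/99) = sin²(π/99) ⇒ √(1−ρ_J²) = sin(π/99) = 0.0317279.
ω* = 2/(1+0.0317279) = 1.9384956
Hence ρ(B_{ω*}) = 1.9384956 − 1 = 0.9384956.
Need (0.9384956)^m ≤ 10^(−4): m ≥ 4·ln10/|ln 0.9384956| = 9.21034/0.0634771 = 145.097 ⇒ m = 146.

m = 146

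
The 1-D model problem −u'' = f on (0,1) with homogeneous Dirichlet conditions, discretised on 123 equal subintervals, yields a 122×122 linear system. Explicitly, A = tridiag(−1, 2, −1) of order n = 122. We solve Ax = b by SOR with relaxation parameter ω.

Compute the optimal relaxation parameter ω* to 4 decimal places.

ω* = 1.9502

ρ_J = max_k |cos(kπ/123)| = cos(π/123) = 0.9997
root = sin(π/123) = 0.02554  (since 1−cos² = sin²).
ω* = 2/(1+0.02554) = 1.9502
ρ_SOR = ω* − 1 ≈ 0.9502.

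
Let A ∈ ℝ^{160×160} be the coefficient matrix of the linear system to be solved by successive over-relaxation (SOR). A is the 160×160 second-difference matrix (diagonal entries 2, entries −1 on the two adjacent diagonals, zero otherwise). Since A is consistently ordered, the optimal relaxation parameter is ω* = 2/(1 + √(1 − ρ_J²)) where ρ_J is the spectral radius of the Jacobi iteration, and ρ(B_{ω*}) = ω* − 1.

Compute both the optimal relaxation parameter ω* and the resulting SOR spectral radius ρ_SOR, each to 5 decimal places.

[ρ_J] n=160: ρ(B_J) = cos(π/(n+1)) = cos(π/161) = 0.99981.
root = sin(π/161) = 0.019512  (since 1−cos² = sin²).
ω* = 2 / (1 + 0.019512) = 2 / 1.019512 ≈ 1.96172.
Hence ρ(B_{ω*}) = 1.96172 − 1 = 0.96172.

ω* = 1.96172, ρ_SOR = 0.96172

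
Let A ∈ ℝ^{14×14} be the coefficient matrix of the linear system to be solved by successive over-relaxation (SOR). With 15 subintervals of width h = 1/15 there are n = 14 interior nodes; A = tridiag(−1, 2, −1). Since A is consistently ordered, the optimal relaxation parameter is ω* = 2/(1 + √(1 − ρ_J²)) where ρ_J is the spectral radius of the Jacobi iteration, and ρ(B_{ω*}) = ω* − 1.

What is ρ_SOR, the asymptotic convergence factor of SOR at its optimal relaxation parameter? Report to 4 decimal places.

n=14: λ(B_J) = 1 − λ(A)/2 = cos(kπ/15); k=1 gives ρ_J = 0.9781.
root = sin(π/15) = 0.20791  (since 1−cos² = sin²).
ω* = 2 / (1 + 0.20791) = 2 / 1.20791 ≈ 1.6558.
and ρ(B_{ω*}) = 1.6558 − 1 = 0.6558.

ρ_SOR = 0.6558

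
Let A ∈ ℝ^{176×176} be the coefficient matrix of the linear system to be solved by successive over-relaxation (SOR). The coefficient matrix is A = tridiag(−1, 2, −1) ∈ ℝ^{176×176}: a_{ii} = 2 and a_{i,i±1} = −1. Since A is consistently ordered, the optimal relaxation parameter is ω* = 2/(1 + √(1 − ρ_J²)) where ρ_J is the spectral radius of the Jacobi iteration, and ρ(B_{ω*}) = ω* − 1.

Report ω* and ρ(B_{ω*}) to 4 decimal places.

ω* = 1.9651, ρ_SOR = 0.9651

ρ_J = max_k |cos(kπ/177)| = cos(π/177) = 0.9998
√(1 − cos²(π/177)) = sin(π/177) ≈ 0.01775.
Then 2/(1+√(1−ρ_J²)) = 2/(1+0.01775); ω* = 2/1.01775 = 1.9651.
[ρ_SOR] ω* − 1 = 0.9651.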